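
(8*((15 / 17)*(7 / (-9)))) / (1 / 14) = -3920 / 51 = -76.86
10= 10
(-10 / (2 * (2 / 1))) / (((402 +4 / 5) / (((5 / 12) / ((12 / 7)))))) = -875 / 580032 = -0.00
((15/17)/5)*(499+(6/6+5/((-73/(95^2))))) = -25875/1241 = -20.85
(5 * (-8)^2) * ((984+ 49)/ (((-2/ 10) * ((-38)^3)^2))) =-25825/ 47045881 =-0.00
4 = 4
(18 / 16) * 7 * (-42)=-1323 / 4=-330.75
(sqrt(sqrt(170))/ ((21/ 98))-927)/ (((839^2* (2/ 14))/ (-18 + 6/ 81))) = 348964/ 2111763-47432* 170^(1/ 4)/ 57017601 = 0.16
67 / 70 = 0.96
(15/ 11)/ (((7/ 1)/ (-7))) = -15/ 11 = -1.36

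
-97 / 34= -2.85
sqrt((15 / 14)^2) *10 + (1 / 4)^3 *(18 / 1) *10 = 1515 / 112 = 13.53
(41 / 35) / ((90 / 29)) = 1189 / 3150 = 0.38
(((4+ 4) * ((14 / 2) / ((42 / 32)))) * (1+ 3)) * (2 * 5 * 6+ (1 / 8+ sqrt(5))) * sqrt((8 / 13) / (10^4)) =256 * sqrt(130) / 975+ 1184 * sqrt(26) / 75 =83.49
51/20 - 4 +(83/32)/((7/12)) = 839/280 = 3.00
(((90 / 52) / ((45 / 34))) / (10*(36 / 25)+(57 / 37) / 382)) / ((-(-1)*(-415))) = -240278 / 1098349707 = -0.00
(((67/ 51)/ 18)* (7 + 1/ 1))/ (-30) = -134/ 6885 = -0.02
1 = 1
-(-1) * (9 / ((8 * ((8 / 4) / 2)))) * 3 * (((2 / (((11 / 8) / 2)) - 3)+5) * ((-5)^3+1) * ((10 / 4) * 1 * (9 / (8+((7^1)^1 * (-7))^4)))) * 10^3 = -169492500 / 21137633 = -8.02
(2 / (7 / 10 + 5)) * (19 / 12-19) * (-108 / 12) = 55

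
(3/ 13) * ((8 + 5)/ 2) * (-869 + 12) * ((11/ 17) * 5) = -141405/ 34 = -4158.97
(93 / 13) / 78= 31 / 338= 0.09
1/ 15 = 0.07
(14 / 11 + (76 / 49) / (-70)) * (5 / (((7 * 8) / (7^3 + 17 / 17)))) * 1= 1014456 / 26411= 38.41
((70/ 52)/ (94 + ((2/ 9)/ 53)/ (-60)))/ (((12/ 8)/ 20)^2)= 44520000/ 17486807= 2.55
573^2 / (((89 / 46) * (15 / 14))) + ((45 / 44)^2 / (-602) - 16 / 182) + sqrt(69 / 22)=sqrt(1518) / 22 + 1067871036107327 / 6742255520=158386.61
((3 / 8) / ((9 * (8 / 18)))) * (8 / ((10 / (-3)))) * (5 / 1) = -9 / 8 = -1.12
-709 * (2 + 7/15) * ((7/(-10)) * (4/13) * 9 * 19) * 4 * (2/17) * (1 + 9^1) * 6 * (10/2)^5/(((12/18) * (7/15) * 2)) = 2018629350000/221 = 9134069457.01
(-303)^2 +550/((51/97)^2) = 243970159/2601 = 93798.60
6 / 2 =3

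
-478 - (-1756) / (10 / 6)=2878 / 5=575.60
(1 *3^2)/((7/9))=81/7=11.57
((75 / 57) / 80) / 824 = 5 / 250496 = 0.00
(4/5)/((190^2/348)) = 348/45125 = 0.01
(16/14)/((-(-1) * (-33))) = -0.03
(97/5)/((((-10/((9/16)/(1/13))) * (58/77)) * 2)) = -873873/92800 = -9.42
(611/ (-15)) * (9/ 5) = -1833/ 25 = -73.32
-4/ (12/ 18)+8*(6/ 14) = -18/ 7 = -2.57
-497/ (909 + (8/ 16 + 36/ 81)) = -8946/ 16379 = -0.55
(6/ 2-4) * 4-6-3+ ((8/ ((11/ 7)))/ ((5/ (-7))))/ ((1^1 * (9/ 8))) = -9571/ 495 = -19.34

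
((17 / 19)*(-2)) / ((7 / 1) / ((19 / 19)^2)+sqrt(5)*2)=-238 / 551+68*sqrt(5) / 551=-0.16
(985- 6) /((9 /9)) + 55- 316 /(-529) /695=380155586 /367655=1034.00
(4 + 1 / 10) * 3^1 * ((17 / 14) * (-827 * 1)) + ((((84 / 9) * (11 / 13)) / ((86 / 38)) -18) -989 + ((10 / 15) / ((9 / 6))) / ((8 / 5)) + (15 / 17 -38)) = -160355089109 / 11973780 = -13392.19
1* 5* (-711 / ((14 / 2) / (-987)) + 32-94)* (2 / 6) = 500945 / 3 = 166981.67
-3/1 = -3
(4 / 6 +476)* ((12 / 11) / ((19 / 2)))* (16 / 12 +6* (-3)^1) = -52000 / 57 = -912.28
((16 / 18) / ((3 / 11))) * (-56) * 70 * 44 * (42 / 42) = -15178240 / 27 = -562157.04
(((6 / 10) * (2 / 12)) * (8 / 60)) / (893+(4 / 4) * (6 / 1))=1 / 67425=0.00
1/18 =0.06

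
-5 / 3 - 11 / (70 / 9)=-647 / 210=-3.08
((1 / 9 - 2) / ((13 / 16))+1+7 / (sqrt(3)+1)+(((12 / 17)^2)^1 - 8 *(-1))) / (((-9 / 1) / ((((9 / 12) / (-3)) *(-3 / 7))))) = -sqrt(3) / 24 - 35489 / 811512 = -0.12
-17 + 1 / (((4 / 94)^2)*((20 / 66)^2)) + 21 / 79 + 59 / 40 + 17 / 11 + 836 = 2376293979 / 347600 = 6836.29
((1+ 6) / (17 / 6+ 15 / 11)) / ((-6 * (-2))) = 0.14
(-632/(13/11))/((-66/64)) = 20224/39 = 518.56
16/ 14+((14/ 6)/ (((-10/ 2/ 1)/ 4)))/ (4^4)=7631/ 6720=1.14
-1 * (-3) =3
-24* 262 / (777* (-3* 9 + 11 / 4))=0.33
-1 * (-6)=6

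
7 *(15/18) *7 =245/6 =40.83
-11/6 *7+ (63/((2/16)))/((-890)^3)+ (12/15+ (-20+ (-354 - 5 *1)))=-206749783853/528726750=-391.03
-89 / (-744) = 89 / 744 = 0.12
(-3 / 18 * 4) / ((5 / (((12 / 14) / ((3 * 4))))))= -1 / 105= -0.01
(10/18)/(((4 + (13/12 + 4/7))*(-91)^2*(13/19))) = 4/230685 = 0.00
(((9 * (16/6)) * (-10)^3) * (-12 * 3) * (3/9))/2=144000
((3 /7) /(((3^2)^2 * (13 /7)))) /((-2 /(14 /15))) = -7 /5265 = -0.00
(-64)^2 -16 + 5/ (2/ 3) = 8175/ 2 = 4087.50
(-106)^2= 11236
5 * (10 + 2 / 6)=155 / 3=51.67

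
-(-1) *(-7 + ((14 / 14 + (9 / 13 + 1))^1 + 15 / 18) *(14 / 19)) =-4.40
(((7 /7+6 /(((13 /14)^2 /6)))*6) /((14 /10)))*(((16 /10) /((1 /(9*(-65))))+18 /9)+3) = -28827750 /169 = -170578.40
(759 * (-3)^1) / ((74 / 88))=-2707.78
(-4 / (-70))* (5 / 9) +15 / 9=107 / 63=1.70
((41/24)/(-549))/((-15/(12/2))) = 41/32940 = 0.00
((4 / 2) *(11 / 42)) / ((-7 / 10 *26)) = -55 / 1911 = -0.03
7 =7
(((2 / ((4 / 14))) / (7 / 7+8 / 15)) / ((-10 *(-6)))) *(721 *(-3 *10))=-75705 / 46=-1645.76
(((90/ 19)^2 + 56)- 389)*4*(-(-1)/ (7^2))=-448452/ 17689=-25.35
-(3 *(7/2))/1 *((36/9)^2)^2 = -2688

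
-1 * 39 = -39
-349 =-349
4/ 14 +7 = 51/ 7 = 7.29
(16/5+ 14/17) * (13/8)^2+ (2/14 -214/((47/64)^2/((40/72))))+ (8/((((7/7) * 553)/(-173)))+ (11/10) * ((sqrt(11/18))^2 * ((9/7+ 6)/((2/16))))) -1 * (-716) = 463940727217/854405856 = 543.00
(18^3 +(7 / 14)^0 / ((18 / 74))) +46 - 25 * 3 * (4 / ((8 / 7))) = 5619.61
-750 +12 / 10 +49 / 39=-145771 / 195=-747.54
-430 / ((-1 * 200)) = 43 / 20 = 2.15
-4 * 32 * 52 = -6656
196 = 196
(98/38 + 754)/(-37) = -14375/703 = -20.45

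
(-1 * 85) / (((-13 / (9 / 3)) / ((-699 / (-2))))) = 178245 / 26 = 6855.58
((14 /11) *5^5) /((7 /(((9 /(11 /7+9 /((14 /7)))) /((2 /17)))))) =78750 /11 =7159.09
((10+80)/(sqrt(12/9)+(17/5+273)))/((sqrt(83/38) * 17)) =0.01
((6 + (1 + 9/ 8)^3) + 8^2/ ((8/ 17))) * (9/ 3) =232851/ 512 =454.79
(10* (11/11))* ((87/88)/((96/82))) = 5945/704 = 8.44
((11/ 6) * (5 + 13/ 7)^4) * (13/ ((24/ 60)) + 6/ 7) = 135208.21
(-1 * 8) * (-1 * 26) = 208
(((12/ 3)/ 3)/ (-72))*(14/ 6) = -7/ 162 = -0.04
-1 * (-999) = 999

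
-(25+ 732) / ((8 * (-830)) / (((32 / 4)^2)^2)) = 193792 / 415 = 466.97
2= 2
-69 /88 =-0.78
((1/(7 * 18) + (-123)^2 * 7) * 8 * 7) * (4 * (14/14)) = 213500464/9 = 23722273.78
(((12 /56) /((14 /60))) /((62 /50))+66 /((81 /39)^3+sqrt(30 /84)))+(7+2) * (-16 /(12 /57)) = -5543552093859315 /8202224504719 - 318569394 * sqrt(70) /5399752801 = -676.35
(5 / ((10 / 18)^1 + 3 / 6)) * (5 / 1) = 450 / 19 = 23.68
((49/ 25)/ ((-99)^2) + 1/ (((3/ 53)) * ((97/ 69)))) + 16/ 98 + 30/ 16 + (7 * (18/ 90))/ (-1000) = 425199057463/ 29115095625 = 14.60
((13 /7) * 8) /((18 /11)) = 572 /63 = 9.08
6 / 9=2 / 3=0.67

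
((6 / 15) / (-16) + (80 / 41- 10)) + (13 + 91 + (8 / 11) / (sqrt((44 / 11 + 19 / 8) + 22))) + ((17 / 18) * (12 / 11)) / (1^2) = 16 * sqrt(454) / 2497 + 5247287 / 54120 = 97.09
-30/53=-0.57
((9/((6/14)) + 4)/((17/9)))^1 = 225/17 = 13.24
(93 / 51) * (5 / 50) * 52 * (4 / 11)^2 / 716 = 3224 / 1841015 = 0.00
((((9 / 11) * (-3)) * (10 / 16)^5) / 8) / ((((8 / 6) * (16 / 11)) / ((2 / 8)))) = -253125 / 67108864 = -0.00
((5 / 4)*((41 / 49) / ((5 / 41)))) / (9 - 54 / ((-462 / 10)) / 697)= 12888227 / 13527108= 0.95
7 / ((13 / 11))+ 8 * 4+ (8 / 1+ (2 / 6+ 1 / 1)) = 1843 / 39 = 47.26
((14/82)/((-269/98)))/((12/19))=-6517/66174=-0.10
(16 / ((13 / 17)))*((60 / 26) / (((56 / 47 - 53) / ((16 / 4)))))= -306816 / 82303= -3.73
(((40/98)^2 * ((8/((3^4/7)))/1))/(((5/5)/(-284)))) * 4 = -3635200/27783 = -130.84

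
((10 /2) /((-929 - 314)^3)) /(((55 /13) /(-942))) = 12246 /21125454977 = 0.00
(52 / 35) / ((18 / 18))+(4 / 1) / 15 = 184 / 105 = 1.75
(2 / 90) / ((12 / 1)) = 1 / 540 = 0.00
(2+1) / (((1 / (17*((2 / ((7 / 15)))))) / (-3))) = -4590 / 7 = -655.71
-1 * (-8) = 8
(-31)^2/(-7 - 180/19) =-58.34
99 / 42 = 33 / 14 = 2.36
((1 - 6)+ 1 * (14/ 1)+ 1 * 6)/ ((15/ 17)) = 17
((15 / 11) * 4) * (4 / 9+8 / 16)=170 / 33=5.15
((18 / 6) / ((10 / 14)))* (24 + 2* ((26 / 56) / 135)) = 45373 / 450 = 100.83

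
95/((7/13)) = 1235/7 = 176.43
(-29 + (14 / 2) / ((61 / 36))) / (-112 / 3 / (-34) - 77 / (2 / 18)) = 0.04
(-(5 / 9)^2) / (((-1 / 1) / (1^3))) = 25 / 81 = 0.31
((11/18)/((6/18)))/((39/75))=275/78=3.53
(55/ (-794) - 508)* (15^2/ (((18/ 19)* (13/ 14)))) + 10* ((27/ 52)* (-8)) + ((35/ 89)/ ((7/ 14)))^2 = -10628006896435/ 81760562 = -129989.41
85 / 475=17 / 95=0.18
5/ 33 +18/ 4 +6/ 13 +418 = 363031/ 858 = 423.11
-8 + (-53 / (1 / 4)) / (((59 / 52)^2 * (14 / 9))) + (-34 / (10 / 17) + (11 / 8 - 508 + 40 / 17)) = -11199982063 / 16569560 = -675.94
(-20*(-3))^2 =3600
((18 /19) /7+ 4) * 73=40150 /133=301.88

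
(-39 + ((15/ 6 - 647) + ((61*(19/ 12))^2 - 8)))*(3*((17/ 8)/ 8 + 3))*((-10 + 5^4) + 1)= 20014944565/ 384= 52122251.47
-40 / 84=-10 / 21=-0.48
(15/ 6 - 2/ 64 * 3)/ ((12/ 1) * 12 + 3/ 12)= 77/ 4616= 0.02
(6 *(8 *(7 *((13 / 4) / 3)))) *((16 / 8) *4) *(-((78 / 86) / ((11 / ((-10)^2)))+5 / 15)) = -35447776 / 1419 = -24980.81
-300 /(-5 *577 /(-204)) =-12240 /577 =-21.21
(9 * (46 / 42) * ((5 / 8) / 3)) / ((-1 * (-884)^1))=0.00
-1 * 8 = -8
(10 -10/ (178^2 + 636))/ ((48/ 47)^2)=7932519/ 827392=9.59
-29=-29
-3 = -3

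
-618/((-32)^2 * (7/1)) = -309/3584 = -0.09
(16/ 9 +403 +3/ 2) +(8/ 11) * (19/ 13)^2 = 13646851/ 33462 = 407.83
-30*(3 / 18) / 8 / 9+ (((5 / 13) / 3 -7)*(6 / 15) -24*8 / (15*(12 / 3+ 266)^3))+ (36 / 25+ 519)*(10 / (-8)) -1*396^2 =-201465522280957 / 1279395000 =-157469.37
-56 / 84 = -2 / 3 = -0.67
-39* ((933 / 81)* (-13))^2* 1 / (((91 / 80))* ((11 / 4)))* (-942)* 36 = 6569723630080 / 693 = 9480120678.33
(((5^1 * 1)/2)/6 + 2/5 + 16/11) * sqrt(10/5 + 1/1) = 3.93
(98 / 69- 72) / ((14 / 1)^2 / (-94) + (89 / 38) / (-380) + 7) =-3305171600 / 229870533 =-14.38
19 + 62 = 81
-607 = -607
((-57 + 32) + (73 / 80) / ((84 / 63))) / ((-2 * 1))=7781 / 640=12.16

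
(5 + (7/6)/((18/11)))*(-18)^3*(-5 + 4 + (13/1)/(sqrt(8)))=33318 - 216567*sqrt(2)/2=-119817.99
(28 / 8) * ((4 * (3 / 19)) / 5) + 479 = 45547 / 95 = 479.44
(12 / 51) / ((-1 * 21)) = -4 / 357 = -0.01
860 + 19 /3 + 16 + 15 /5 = 885.33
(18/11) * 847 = 1386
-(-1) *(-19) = -19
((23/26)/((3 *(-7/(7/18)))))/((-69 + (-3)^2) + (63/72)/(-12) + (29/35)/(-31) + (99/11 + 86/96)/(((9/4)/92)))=-8680/182551759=-0.00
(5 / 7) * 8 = 40 / 7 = 5.71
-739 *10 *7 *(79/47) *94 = -8173340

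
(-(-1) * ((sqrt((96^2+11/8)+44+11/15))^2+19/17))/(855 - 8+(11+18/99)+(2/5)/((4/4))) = 207866791/19266576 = 10.79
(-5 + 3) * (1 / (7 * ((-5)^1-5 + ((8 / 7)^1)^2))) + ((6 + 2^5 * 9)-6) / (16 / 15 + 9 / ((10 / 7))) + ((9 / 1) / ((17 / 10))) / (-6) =1800332 / 47073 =38.25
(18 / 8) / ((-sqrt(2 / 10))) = -9 * sqrt(5) / 4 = -5.03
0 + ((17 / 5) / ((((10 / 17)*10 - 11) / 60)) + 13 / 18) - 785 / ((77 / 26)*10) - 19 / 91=-34410755 / 522522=-65.86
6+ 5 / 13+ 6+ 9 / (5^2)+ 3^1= 5117 / 325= 15.74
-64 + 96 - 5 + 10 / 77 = 2089 / 77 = 27.13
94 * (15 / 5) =282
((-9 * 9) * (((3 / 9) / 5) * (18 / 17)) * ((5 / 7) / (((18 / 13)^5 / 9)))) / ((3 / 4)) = -371293 / 38556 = -9.63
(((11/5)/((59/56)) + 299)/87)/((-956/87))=-88821/282020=-0.31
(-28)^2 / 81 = 9.68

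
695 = 695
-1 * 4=-4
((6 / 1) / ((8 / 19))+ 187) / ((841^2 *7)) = 115 / 2829124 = 0.00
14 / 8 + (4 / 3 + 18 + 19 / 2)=367 / 12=30.58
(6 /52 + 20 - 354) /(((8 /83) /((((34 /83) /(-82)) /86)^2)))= -2508809 /214637718464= -0.00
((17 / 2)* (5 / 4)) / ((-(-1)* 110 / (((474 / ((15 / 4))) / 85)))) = 79 / 550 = 0.14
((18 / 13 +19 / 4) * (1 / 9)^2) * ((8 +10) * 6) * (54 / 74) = 2871 / 481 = 5.97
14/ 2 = 7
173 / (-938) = -173 / 938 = -0.18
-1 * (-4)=4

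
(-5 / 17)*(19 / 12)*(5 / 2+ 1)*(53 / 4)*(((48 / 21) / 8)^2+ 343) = -84643385 / 11424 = -7409.26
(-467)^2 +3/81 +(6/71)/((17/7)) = 7107304762/32589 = 218089.07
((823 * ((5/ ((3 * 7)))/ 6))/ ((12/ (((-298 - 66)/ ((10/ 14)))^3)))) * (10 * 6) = -972456246944/ 45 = -21610138820.98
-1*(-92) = 92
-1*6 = -6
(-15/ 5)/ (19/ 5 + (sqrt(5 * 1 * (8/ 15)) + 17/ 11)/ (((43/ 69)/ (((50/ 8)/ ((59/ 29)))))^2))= -3980137538647030223760/ 4348820794329720690721 + 1559159288698324500000 * sqrt(6)/ 4348820794329720690721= -0.04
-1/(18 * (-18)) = 1/324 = 0.00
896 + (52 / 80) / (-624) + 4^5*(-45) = -43376641 / 960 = -45184.00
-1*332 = -332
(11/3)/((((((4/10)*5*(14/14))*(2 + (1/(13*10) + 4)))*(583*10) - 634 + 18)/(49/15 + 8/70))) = 923/5169654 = 0.00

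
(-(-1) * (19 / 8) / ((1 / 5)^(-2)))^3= 6859 / 8000000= 0.00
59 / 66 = 0.89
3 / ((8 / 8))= 3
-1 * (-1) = 1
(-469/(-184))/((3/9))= 1407/184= 7.65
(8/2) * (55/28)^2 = 3025/196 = 15.43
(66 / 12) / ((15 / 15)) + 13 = 18.50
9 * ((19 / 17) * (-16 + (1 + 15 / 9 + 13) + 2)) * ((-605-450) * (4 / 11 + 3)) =-11124975 / 187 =-59491.84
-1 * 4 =-4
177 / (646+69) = 177 / 715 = 0.25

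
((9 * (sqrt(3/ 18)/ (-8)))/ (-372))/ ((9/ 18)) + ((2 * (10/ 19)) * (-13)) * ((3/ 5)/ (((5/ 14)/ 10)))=-4368/ 19 + sqrt(6)/ 992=-229.89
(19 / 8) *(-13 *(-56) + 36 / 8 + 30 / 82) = 1141805 / 656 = 1740.56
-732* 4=-2928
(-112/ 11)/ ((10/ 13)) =-728/ 55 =-13.24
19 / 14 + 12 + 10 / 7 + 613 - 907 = -3909 / 14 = -279.21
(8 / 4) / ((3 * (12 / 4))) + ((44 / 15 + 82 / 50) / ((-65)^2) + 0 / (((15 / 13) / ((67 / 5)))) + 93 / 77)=104753608 / 73198125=1.43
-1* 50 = -50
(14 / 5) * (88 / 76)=308 / 95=3.24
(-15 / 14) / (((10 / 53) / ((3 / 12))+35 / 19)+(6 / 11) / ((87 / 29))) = -0.39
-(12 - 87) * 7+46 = 571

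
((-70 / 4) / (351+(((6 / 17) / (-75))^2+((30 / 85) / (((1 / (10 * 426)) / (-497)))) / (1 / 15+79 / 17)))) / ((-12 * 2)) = -3799446875 / 824204437714608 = -0.00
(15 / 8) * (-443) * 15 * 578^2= -8324955675 / 2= -4162477837.50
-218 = -218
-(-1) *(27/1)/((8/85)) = 286.88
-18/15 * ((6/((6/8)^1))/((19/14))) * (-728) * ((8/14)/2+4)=419328/19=22069.89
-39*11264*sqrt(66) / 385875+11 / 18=-8.64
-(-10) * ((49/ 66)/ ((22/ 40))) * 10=49000/ 363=134.99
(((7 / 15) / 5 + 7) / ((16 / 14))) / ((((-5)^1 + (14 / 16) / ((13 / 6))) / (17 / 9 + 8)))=-2154334 / 161325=-13.35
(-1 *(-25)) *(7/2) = 175/2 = 87.50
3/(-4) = -3/4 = -0.75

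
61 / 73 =0.84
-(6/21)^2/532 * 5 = -5/6517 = -0.00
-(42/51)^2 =-196/289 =-0.68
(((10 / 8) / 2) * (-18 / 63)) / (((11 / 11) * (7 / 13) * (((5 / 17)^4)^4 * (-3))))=632595494383669290253 / 17944335937500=35253212.86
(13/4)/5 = 0.65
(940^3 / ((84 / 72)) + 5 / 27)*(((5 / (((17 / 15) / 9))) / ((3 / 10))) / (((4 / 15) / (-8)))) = -336386520087500 / 119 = -2826777479726.89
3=3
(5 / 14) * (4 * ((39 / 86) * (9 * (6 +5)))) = 19305 / 301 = 64.14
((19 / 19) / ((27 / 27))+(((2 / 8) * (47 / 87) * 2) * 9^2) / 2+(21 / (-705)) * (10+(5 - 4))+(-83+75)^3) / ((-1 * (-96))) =-4546859 / 872320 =-5.21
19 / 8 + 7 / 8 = 13 / 4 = 3.25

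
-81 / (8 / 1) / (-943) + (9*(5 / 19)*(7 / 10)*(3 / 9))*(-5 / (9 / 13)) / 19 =-1628537 / 8170152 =-0.20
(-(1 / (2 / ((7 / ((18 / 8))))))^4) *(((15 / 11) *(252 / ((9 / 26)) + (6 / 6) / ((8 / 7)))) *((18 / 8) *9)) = -70001155 / 594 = -117847.06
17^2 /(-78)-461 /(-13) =2477 /78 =31.76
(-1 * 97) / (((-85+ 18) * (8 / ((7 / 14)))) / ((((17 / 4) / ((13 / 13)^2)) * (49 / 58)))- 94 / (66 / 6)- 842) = 888811 / 10529292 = 0.08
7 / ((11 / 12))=84 / 11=7.64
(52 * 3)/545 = 156/545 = 0.29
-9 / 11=-0.82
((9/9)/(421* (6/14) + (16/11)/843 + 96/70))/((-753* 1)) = -15455/2115738487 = -0.00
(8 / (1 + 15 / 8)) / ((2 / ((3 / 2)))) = 48 / 23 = 2.09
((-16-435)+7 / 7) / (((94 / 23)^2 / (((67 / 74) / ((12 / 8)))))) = -2658225 / 163466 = -16.26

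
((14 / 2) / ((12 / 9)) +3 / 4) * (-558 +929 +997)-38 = 8170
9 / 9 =1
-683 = -683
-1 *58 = -58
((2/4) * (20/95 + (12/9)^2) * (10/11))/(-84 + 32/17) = -7225/656469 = -0.01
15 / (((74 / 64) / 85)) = 40800 / 37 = 1102.70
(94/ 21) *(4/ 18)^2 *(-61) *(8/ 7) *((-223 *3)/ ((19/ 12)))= 163671296/ 25137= 6511.17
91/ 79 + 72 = 5779/ 79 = 73.15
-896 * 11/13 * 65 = -49280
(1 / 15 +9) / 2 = 68 / 15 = 4.53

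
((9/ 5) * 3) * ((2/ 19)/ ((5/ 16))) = 864/ 475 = 1.82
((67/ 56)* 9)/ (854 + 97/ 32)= 2412/ 191975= 0.01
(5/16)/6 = 5/96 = 0.05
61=61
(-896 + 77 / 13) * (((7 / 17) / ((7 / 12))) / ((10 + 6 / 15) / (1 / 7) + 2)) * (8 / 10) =-277704 / 41327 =-6.72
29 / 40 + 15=629 / 40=15.72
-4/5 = -0.80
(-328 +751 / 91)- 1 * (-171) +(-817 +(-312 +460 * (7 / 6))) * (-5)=767927 / 273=2812.92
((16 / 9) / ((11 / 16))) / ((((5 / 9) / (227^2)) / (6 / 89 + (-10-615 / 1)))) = -733693811456 / 4895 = -149886376.19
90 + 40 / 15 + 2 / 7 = 1952 / 21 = 92.95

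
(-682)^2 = 465124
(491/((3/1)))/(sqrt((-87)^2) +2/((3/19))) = 491/299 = 1.64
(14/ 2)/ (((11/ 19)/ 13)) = 1729/ 11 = 157.18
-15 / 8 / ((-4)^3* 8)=15 / 4096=0.00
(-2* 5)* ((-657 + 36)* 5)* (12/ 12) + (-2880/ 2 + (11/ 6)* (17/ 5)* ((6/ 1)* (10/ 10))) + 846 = 152467/ 5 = 30493.40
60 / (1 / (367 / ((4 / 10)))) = 55050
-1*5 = -5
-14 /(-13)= 14 /13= 1.08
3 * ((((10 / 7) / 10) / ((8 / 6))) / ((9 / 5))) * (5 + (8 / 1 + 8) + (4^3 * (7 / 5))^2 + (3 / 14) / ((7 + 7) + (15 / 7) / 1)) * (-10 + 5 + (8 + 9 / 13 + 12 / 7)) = 5593772967 / 719810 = 7771.18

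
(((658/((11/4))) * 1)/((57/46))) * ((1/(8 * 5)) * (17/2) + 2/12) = 688597/9405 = 73.22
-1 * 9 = -9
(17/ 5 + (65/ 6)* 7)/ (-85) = -2377/ 2550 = -0.93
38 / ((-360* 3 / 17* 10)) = -323 / 5400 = -0.06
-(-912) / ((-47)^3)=-912 / 103823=-0.01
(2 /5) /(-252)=-1 /630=-0.00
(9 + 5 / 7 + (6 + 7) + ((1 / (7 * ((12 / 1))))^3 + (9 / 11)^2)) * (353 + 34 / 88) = 8691962281799 / 1051852032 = 8263.48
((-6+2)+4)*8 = 0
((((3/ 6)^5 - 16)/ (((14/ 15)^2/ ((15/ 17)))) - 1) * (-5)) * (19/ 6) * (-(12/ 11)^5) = -420.15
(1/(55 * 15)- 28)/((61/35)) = -161693/10065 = -16.06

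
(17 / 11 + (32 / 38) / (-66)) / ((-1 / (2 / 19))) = -1922 / 11913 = -0.16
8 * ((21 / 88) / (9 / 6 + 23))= 6 / 77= 0.08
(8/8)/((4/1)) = 1/4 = 0.25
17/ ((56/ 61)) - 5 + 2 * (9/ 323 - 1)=209343/ 18088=11.57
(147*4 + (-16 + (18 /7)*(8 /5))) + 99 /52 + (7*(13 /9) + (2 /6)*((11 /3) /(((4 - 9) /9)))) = 9597521 /16380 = 585.93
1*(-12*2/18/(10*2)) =-1/15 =-0.07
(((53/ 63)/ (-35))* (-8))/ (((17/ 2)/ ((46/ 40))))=4876/ 187425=0.03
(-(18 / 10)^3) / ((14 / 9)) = -6561 / 1750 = -3.75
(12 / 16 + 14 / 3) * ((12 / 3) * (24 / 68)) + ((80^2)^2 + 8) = 696320266 / 17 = 40960015.65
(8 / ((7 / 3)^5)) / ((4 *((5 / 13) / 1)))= 0.08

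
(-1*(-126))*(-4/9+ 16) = 1960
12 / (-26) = -0.46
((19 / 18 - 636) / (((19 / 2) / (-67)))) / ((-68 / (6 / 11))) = -35.92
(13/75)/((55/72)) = 0.23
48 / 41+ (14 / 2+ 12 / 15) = 1839 / 205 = 8.97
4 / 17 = 0.24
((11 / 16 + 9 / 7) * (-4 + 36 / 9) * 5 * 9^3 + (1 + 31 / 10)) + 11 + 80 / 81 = 13031 / 810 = 16.09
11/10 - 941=-9399/10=-939.90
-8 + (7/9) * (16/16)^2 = -7.22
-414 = -414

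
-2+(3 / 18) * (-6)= -3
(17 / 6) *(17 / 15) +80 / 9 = 121 / 10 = 12.10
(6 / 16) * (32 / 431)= 12 / 431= 0.03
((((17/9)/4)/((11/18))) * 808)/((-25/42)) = -288456/275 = -1048.93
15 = 15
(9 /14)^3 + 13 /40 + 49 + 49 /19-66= -450663 /32585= -13.83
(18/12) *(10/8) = 15/8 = 1.88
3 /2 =1.50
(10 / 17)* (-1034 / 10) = -1034 / 17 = -60.82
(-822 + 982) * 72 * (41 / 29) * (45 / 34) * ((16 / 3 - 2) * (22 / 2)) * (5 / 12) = 162360000 / 493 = 329330.63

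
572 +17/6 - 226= 2093/6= 348.83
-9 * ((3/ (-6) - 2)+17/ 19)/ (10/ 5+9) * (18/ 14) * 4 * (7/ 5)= 9882/ 1045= 9.46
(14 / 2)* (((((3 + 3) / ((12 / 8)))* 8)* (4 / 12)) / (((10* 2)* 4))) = 14 / 15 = 0.93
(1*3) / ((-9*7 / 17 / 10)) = -170 / 21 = -8.10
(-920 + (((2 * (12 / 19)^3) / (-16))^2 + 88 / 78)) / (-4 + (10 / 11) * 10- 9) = 18545278091252 / 78895942437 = 235.06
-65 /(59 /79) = -5135 /59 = -87.03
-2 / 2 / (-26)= 1 / 26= 0.04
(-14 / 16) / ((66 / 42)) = -49 / 88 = -0.56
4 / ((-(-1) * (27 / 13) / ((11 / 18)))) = 286 / 243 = 1.18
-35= -35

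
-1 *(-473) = 473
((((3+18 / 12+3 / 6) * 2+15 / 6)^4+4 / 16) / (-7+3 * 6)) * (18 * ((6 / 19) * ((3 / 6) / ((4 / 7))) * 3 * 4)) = 221486643 / 1672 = 132468.09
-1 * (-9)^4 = -6561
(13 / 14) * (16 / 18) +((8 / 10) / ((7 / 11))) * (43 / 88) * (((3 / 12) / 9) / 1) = 2123 / 2520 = 0.84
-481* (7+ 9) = -7696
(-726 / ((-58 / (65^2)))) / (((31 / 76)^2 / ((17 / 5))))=30118923120 / 27869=1080732.11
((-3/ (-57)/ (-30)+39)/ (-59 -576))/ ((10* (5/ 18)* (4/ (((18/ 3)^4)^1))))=-10803294/ 1508125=-7.16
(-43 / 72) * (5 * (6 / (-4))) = 4.48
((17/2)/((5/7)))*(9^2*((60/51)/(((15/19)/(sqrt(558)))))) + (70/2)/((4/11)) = 385/4 + 21546*sqrt(62)/5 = 34026.92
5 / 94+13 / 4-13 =-1823 / 188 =-9.70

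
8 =8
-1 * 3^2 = -9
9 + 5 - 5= 9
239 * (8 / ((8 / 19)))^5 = 591787661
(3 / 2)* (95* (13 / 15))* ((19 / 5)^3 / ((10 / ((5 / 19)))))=89167 / 500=178.33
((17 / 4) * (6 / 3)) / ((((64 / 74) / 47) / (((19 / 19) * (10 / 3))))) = 147815 / 96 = 1539.74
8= 8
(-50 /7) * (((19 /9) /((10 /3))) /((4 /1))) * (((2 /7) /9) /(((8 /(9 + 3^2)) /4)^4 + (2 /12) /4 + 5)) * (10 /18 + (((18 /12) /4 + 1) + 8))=-366795 /5186846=-0.07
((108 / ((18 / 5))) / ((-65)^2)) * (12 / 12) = 6 / 845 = 0.01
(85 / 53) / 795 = 0.00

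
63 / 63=1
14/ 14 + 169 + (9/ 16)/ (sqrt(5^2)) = 13609/ 80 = 170.11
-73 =-73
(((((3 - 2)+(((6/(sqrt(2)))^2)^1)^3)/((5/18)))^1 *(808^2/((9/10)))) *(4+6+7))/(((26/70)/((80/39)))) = 725072847564800/507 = 1430123959693.89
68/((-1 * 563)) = -68/563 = -0.12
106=106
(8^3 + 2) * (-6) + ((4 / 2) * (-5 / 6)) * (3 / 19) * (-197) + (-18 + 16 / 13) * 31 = -877345 / 247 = -3552.00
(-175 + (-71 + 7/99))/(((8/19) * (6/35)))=-16190755/4752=-3407.15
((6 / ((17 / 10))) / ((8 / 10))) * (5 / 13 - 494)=-481275 / 221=-2177.71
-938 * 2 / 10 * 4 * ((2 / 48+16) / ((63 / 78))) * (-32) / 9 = 4292288 / 81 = 52991.21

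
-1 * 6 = -6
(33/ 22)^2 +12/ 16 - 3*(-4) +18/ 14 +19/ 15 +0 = 1843/ 105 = 17.55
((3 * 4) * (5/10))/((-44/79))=-237/22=-10.77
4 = 4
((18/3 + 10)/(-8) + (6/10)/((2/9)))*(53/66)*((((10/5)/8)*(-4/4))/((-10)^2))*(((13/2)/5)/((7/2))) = -689/1320000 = -0.00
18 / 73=0.25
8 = 8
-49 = -49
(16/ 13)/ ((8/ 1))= 2/ 13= 0.15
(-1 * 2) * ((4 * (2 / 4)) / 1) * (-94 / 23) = 376 / 23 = 16.35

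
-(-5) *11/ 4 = 55/ 4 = 13.75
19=19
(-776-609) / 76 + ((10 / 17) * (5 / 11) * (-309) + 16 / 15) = -21270533 / 213180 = -99.78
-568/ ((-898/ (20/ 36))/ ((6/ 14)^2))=1420/ 22001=0.06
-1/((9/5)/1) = -5/9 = -0.56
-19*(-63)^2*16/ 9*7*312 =-292795776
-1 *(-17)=17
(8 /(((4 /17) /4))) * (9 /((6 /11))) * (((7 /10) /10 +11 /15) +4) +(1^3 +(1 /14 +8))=3775713 /350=10787.75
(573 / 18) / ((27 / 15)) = 955 / 54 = 17.69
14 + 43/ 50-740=-36257/ 50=-725.14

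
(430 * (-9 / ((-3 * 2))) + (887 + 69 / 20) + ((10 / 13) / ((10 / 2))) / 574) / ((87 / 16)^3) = 9.55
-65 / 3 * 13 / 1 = -845 / 3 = -281.67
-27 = -27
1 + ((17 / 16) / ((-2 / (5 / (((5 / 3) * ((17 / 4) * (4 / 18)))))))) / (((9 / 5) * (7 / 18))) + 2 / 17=-1231 / 952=-1.29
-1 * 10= -10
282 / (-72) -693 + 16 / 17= -141979 / 204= -695.98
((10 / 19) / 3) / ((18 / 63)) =35 / 57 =0.61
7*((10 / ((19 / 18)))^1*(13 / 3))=5460 / 19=287.37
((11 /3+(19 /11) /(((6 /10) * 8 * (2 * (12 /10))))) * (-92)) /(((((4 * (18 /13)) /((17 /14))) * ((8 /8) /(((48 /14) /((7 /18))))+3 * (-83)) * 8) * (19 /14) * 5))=61458553 /10786306080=0.01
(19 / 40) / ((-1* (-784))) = 19 / 31360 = 0.00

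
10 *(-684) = -6840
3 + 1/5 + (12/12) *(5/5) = 21/5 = 4.20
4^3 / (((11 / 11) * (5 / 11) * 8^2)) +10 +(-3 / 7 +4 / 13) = 5496 / 455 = 12.08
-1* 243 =-243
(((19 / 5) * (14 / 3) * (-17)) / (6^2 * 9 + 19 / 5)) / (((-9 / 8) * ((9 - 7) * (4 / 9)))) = 4522 / 4917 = 0.92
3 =3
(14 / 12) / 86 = 7 / 516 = 0.01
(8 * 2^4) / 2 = 64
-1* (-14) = 14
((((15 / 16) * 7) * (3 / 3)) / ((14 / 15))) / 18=25 / 64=0.39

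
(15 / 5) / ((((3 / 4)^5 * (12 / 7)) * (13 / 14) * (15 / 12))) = 100352 / 15795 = 6.35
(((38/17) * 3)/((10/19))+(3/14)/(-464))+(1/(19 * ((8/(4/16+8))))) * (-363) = -36517149/5245520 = -6.96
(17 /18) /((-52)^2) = 17 /48672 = 0.00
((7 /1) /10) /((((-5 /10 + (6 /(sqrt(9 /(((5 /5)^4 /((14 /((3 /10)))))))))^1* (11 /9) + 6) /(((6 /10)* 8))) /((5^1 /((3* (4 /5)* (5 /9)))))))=23814 /10351 -756* sqrt(105) /51755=2.15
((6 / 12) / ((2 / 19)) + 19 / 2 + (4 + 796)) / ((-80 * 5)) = -3257 / 1600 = -2.04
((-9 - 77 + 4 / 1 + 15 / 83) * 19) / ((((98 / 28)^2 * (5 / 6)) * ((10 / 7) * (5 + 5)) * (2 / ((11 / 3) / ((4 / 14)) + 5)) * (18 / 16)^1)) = -55224412 / 653625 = -84.49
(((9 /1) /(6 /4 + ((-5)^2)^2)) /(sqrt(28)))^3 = 729 * sqrt(7) /96393842573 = 0.00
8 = 8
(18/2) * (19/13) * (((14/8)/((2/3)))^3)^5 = 11648916477684737673471/457396837154816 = 25467855.33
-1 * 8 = -8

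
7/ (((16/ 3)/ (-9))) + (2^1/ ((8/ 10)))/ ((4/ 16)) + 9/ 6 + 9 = 8.69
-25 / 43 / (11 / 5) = -125 / 473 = -0.26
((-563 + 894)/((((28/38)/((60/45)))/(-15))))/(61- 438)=23.83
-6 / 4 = -3 / 2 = -1.50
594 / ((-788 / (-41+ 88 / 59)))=692307 / 23246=29.78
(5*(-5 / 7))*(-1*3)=75 / 7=10.71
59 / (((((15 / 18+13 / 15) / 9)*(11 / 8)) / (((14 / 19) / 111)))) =198240 / 131461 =1.51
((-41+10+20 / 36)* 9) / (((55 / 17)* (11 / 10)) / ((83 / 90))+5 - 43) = 386614 / 48173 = 8.03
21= 21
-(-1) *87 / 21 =29 / 7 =4.14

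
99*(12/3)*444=175824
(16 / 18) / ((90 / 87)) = 116 / 135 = 0.86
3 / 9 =1 / 3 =0.33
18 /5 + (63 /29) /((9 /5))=697 /145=4.81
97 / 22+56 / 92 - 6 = -497 / 506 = -0.98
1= 1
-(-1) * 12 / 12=1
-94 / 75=-1.25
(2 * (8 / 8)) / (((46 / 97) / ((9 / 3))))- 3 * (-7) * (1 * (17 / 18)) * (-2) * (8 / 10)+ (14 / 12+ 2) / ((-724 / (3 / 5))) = -1906699 / 99912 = -19.08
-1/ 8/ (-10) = 1/ 80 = 0.01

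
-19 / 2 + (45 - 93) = -115 / 2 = -57.50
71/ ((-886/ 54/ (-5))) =9585/ 443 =21.64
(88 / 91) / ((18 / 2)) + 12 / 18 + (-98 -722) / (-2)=336424 / 819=410.77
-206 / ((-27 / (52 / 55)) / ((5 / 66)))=5356 / 9801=0.55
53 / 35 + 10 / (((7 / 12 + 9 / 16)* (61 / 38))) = 6.95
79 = 79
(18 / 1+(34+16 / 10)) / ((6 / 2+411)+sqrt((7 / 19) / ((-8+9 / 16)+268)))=2197154718 / 16970560555 -268 *sqrt(554477) / 16970560555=0.13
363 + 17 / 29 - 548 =-5348 / 29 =-184.41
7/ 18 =0.39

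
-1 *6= -6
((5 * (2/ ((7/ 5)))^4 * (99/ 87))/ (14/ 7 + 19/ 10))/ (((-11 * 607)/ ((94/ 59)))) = -47000000/ 32417103901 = -0.00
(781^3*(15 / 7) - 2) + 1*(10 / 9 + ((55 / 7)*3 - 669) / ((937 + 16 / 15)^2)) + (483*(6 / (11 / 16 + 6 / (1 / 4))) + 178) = 5029606598671681680929 / 4927056825285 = 1020813596.64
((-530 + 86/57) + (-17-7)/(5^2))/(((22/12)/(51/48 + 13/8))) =-776.13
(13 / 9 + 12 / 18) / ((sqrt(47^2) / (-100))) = -1900 / 423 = -4.49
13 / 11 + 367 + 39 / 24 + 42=36239 / 88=411.81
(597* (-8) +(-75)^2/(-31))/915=-51227/9455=-5.42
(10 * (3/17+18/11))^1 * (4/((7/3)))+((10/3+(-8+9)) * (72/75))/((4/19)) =1663646/32725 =50.84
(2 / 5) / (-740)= -1 / 1850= -0.00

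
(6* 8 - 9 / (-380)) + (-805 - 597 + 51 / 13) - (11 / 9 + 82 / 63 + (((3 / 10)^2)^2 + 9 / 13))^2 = -1360.45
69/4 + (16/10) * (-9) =57/20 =2.85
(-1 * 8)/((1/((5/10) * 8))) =-32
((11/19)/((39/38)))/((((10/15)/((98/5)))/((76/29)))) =81928/1885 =43.46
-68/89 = -0.76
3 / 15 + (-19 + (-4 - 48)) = -354 / 5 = -70.80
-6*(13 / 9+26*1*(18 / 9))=-962 / 3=-320.67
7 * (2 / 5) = 14 / 5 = 2.80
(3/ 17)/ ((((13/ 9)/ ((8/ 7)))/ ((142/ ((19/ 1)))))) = 30672/ 29393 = 1.04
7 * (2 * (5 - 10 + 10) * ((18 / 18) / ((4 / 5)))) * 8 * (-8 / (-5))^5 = 917504 / 125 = 7340.03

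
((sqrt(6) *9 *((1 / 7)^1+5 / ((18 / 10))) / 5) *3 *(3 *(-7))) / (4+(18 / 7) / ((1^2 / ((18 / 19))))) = -27531 *sqrt(6) / 535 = -126.05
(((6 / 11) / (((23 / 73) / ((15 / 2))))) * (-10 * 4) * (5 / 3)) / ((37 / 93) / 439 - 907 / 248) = 71528904000 / 302138419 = 236.74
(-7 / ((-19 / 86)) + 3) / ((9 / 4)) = 2636 / 171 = 15.42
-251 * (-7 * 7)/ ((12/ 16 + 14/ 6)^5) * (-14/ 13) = -42845386752/ 901471441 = -47.53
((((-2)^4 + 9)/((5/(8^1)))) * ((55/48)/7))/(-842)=-0.01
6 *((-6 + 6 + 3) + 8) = 66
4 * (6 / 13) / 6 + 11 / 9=179 / 117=1.53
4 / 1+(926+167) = 1097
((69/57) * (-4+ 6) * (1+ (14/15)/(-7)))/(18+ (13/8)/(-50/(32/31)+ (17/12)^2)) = 1999114/17116245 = 0.12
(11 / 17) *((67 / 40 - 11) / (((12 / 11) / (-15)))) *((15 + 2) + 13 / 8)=1545.22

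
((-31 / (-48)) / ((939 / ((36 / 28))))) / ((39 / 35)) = 155 / 195312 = 0.00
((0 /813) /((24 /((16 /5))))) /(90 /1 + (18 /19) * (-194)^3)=0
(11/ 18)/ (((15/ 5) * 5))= 11/ 270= 0.04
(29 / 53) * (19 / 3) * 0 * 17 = 0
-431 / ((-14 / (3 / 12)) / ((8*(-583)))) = -251273 / 7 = -35896.14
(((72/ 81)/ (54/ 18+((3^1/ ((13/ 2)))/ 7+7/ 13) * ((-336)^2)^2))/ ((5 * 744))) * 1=13/ 419099576073615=0.00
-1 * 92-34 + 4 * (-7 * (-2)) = -70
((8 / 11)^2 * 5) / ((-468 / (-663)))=1360 / 363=3.75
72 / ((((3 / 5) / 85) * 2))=5100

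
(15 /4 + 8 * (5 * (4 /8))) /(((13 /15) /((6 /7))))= 4275 /182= 23.49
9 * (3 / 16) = 27 / 16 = 1.69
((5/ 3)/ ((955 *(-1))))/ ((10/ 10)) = -1/ 573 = -0.00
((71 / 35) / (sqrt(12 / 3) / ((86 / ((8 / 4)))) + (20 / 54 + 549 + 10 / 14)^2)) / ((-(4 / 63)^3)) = -3895596984573 / 148730888048000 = -0.03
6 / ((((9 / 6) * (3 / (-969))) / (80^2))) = -8268800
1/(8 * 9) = 1/72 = 0.01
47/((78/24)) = 188/13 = 14.46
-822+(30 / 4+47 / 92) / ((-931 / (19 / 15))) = -55584377 / 67620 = -822.01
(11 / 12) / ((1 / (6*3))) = 16.50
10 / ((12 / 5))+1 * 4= 8.17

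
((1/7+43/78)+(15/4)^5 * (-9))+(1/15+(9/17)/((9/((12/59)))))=-9355825253233/1401953280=-6673.42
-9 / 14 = -0.64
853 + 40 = 893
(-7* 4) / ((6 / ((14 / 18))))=-3.63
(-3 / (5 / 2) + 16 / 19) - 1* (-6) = 536 / 95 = 5.64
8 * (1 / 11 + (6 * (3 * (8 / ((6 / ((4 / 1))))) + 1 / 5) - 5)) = 738.33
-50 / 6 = -25 / 3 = -8.33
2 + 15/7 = 29/7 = 4.14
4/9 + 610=5494/9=610.44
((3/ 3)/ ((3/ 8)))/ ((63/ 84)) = 32/ 9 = 3.56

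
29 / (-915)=-29 / 915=-0.03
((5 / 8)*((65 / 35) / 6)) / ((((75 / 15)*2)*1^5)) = 13 / 672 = 0.02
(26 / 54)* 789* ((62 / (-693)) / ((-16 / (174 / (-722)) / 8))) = -3073681 / 750519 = -4.10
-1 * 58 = -58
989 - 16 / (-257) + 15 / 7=1783178 / 1799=991.21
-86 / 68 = -43 / 34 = -1.26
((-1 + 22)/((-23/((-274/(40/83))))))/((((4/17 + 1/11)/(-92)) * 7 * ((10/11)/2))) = -46013.40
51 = 51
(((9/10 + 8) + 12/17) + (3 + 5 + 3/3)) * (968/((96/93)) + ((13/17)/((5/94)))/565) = 569803895069/32657000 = 17448.14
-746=-746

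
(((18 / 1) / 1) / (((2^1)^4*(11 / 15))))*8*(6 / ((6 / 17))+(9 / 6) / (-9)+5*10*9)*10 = 630225 / 11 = 57293.18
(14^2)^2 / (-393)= -38416 / 393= -97.75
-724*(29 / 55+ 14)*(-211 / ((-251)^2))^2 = -25754329996 / 218301930055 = -0.12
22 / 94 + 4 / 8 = 69 / 94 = 0.73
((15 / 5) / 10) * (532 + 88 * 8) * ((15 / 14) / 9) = 44.14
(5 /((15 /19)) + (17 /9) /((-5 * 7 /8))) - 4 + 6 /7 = 869 /315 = 2.76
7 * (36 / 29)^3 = 13.39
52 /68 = 13 /17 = 0.76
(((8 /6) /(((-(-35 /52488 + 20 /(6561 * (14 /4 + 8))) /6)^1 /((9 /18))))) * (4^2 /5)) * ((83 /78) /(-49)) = -1068795648 /1544725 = -691.90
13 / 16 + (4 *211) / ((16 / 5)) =4233 / 16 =264.56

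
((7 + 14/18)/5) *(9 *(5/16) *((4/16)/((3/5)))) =175/96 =1.82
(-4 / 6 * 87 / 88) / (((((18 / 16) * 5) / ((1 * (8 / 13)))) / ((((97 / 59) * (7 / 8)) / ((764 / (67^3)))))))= -40.83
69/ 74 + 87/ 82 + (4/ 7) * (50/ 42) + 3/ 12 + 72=66831623/ 891996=74.92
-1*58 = -58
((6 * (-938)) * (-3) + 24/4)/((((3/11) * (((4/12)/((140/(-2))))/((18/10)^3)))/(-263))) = 99738686124/5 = 19947737224.80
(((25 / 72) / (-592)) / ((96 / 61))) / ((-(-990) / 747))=-25315 / 90021888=-0.00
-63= -63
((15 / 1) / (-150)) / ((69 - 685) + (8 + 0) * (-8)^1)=1 / 6800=0.00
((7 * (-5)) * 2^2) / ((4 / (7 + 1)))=-280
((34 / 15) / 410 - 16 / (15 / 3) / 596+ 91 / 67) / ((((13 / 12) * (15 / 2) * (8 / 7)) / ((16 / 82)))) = 2335133696 / 81809437125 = 0.03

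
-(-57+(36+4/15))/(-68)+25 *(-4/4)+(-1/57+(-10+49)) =88357/6460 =13.68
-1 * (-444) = 444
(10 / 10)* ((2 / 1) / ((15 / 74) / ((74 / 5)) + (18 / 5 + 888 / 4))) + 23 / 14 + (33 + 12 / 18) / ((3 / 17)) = 16641734555 / 86482242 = 192.43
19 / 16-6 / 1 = -77 / 16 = -4.81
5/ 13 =0.38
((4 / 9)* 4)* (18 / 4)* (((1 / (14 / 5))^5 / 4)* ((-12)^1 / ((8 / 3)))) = -28125 / 537824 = -0.05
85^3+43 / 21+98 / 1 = 12898726 / 21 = 614225.05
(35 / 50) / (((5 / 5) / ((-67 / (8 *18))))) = -469 / 1440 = -0.33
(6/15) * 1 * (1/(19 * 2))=1/95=0.01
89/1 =89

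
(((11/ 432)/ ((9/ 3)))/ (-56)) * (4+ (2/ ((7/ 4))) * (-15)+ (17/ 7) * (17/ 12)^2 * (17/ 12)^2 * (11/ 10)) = 5435089/ 15049359360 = 0.00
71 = 71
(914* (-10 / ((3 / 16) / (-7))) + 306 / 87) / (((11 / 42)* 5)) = 415618364 / 1595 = 260575.78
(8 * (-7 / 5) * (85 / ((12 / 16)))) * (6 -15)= 11424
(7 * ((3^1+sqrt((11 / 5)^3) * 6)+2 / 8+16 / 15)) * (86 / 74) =194.39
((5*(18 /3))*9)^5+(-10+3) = 1434890699993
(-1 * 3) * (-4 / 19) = 12 / 19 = 0.63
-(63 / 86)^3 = -250047 / 636056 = -0.39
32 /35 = 0.91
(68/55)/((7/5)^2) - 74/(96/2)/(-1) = 2.17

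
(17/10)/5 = 17/50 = 0.34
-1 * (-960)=960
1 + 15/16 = 31/16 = 1.94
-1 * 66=-66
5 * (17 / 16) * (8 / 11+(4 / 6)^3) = 1615 / 297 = 5.44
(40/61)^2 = 1600/3721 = 0.43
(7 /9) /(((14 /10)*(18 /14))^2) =175 /729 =0.24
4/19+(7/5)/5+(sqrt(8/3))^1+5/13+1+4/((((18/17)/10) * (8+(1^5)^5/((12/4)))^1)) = 2 * sqrt(6)/3+118717/18525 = 8.04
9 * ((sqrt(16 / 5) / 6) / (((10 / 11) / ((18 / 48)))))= 99 * sqrt(5) / 200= 1.11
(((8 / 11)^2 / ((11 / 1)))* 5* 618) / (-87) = -65920 / 38599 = -1.71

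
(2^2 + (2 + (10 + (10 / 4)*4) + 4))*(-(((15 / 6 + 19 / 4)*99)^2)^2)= -1019116959823215 / 128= -7961851248618.87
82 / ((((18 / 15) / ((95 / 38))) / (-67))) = -68675 / 6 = -11445.83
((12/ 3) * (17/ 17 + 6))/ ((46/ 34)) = 476/ 23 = 20.70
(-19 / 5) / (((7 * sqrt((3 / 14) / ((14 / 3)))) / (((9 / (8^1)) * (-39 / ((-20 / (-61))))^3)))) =767464298523 / 160000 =4796651.87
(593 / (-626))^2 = 351649 / 391876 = 0.90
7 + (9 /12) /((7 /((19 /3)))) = 215 /28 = 7.68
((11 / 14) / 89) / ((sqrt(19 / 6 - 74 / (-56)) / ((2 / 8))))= 11*sqrt(7917) / 939484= 0.00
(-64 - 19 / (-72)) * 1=-4589 / 72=-63.74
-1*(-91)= 91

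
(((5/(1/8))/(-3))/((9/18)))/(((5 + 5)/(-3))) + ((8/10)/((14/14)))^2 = 8.64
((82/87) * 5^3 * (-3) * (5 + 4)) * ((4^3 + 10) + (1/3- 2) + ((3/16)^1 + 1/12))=-53581875/232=-230956.36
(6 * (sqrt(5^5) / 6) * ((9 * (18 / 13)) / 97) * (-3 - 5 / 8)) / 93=-19575 * sqrt(5) / 156364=-0.28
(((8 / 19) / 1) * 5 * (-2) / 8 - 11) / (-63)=73 / 399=0.18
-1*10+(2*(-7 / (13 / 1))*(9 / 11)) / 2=-1493 / 143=-10.44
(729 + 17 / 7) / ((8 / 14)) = 1280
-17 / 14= -1.21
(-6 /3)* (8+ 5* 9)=-106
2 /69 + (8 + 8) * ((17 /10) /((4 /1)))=2356 /345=6.83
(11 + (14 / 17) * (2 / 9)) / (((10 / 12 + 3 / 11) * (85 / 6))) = 75284 / 105485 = 0.71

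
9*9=81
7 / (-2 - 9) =-7 / 11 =-0.64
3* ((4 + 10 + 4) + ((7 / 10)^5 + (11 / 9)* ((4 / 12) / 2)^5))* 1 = 993347821 / 18225000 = 54.50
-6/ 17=-0.35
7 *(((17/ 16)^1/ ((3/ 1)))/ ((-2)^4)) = 119/ 768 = 0.15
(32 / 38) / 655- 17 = -211549 / 12445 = -17.00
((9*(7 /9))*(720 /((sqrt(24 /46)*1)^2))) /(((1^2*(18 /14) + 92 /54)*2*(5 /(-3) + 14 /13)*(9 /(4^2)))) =-550368 /113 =-4870.51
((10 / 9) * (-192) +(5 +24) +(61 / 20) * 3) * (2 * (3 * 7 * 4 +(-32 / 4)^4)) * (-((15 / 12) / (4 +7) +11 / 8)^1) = 26161879 / 12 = 2180156.58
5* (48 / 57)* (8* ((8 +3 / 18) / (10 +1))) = 15680 / 627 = 25.01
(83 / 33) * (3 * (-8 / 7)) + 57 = 3725 / 77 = 48.38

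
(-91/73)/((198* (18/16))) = -364/65043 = -0.01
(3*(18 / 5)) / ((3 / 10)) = 36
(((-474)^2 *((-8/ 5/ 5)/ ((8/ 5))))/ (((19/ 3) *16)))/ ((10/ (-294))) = 24770529/ 1900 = 13037.12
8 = 8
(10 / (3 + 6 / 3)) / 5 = 2 / 5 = 0.40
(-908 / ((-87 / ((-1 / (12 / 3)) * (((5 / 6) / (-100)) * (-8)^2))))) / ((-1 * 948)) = -454 / 309285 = -0.00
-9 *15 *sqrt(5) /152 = -135 *sqrt(5) /152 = -1.99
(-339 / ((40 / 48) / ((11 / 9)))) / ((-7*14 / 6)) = 7458 / 245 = 30.44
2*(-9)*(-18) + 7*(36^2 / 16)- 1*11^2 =770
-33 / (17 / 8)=-264 / 17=-15.53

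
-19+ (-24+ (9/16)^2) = -10927/256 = -42.68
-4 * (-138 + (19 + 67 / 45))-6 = 20882 / 45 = 464.04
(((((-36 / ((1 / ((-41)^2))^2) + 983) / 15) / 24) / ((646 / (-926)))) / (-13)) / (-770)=40.46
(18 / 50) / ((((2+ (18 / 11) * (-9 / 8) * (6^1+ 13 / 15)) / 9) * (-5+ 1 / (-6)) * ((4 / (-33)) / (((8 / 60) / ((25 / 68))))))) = -7997616 / 45356875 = -0.18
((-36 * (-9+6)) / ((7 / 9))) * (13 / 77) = 23.44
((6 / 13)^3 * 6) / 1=1296 / 2197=0.59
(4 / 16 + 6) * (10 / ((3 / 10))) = 625 / 3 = 208.33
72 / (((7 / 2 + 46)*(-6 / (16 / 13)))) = -128 / 429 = -0.30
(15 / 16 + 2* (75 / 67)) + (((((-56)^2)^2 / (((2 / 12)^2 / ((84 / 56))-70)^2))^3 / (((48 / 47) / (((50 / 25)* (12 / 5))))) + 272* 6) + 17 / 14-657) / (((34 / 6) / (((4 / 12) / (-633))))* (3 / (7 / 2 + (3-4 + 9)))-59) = -95654920242290426994858551540968606027 / 7203791658567761794288409818160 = -13278412.92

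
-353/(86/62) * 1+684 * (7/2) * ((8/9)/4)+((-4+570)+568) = 60695/43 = 1411.51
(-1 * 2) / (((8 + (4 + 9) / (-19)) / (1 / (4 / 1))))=-19 / 278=-0.07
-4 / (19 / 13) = -2.74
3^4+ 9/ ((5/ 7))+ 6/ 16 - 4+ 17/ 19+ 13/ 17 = 1183917/ 12920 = 91.63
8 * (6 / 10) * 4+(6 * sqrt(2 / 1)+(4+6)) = 6 * sqrt(2)+146 / 5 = 37.69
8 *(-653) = -5224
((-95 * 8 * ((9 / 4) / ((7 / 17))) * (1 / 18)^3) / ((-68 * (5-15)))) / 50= -19 / 907200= -0.00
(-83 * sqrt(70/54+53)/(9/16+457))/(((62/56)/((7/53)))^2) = -51016448 * sqrt(4398)/177863995161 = -0.02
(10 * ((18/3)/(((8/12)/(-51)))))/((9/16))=-8160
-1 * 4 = -4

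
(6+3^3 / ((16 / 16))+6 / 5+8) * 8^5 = 6914048 / 5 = 1382809.60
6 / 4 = 3 / 2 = 1.50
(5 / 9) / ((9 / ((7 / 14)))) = 5 / 162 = 0.03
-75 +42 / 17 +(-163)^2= 450440 / 17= 26496.47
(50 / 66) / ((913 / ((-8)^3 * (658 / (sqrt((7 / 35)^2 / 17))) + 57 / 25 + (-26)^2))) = 16957 / 30129 - 42112000 * sqrt(17) / 30129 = -5762.40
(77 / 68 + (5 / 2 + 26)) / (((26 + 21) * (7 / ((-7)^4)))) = 691145 / 3196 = 216.25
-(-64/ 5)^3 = 262144/ 125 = 2097.15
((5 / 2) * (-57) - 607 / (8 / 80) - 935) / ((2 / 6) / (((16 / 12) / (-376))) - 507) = 14295 / 1202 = 11.89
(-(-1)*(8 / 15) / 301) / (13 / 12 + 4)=32 / 91805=0.00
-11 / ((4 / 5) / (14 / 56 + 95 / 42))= -11605 / 336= -34.54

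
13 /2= 6.50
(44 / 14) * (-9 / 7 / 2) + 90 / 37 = 747 / 1813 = 0.41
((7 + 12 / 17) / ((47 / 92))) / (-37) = -12052 / 29563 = -0.41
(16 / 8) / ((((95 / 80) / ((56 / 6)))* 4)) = 3.93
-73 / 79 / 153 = -73 / 12087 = -0.01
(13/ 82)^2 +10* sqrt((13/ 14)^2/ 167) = 169/ 6724 +65* sqrt(167)/ 1169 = 0.74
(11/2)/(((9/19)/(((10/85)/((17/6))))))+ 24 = 21226/867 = 24.48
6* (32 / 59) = 192 / 59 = 3.25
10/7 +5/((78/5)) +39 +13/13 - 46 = -2321/546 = -4.25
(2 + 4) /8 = 3 /4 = 0.75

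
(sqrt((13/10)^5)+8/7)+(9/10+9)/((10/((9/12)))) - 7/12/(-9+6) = 169 * sqrt(130)/1000+52411/25200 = 4.01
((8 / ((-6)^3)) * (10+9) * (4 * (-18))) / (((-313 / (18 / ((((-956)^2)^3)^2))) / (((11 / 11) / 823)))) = -57 / 9382507006848331185913972481705513058304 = -0.00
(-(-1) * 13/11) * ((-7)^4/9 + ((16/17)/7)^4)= 6259272943885/19852858179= 315.28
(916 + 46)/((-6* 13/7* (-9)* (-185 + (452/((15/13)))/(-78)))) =-1295/25653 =-0.05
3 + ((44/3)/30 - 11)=-338/45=-7.51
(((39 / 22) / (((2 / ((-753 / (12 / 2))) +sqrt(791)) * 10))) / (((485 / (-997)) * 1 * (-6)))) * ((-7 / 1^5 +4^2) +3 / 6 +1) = 68317431 / 5317263792500 +17147675181 * sqrt(791) / 21269055170000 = 0.02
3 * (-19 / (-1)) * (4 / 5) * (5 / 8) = 57 / 2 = 28.50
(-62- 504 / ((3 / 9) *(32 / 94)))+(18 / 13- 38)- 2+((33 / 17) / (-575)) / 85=-98122183983 / 21602750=-4542.12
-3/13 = -0.23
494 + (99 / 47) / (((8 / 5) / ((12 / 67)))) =3112697 / 6298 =494.24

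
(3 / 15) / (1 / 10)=2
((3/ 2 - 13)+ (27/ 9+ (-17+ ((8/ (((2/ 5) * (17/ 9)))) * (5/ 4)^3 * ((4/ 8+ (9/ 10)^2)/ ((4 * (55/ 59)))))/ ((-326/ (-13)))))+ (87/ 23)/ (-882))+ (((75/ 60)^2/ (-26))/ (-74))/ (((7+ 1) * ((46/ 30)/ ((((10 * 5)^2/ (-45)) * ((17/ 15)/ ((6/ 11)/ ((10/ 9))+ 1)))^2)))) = -86727172954164197695/ 3455748684535859712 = -25.10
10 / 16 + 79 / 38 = 2.70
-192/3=-64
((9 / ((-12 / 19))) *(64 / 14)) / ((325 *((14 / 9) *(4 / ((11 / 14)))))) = -5643 / 222950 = -0.03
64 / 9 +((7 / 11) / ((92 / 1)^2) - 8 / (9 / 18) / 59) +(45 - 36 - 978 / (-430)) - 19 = -0.89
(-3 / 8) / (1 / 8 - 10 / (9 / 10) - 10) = 27 / 1511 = 0.02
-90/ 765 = -2/ 17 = -0.12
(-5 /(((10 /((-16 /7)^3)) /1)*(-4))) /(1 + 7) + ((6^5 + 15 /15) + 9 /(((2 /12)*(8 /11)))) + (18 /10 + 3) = 53891223 /6860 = 7855.86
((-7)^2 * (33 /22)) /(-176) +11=3725 /352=10.58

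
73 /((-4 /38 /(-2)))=1387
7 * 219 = 1533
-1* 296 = -296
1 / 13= 0.08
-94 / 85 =-1.11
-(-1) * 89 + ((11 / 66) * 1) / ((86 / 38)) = 22981 / 258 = 89.07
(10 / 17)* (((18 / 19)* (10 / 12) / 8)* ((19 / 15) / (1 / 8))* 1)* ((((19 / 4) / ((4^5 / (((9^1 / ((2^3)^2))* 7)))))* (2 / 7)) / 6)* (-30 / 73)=-4275 / 81330176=-0.00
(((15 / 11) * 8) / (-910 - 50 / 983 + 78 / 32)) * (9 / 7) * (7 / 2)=-8493120 / 157024373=-0.05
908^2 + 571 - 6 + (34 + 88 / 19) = 15676285 / 19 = 825067.63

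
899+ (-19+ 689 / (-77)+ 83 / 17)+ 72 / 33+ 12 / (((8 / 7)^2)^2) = 1186469623 / 1340416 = 885.15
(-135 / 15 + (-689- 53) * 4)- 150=-3127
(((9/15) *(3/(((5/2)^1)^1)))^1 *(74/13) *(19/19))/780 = 0.01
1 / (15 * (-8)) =-1 / 120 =-0.01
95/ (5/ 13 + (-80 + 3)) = -1235/ 996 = -1.24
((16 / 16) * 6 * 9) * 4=216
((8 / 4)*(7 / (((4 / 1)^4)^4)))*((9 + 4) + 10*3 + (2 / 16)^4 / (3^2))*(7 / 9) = 77672497 / 712483534798848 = 0.00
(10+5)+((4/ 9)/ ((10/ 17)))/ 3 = 2059/ 135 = 15.25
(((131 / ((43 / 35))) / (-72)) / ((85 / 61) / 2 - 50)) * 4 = 55937 / 465561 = 0.12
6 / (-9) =-2 / 3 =-0.67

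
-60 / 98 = -30 / 49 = -0.61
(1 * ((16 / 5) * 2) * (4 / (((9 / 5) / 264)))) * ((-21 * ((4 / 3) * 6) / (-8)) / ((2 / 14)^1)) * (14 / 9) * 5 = 38635520 / 9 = 4292835.56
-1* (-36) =36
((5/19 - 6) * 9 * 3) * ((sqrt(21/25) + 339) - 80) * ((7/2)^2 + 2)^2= -130342527/16 - 503253 * sqrt(21)/80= -8175235.37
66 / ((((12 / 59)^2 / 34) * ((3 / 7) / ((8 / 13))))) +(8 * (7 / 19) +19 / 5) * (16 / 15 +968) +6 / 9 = 4692220064 / 55575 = 84430.41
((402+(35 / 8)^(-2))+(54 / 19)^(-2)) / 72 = 1436613049 / 257191200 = 5.59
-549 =-549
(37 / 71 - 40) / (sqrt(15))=-2803 * sqrt(15) / 1065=-10.19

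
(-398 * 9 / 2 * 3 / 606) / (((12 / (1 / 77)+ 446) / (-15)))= 5373 / 55348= 0.10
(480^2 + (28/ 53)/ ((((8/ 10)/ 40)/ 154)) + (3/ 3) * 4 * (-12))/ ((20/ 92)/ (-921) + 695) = 65795753712/ 195068885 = 337.29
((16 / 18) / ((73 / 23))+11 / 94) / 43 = 24523 / 2655594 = 0.01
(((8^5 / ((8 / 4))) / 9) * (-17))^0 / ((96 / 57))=19 / 32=0.59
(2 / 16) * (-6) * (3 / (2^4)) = -9 / 64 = -0.14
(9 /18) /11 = 1 /22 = 0.05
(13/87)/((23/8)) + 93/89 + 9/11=3751640/1958979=1.92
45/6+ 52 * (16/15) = 62.97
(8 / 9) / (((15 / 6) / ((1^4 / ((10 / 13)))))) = 104 / 225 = 0.46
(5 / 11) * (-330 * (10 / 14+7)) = -1157.14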